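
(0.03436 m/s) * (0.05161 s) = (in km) 1.773e-06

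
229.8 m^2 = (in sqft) 2474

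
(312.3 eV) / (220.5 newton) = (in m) 2.269e-19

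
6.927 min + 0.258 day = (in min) 378.4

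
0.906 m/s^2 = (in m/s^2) 0.906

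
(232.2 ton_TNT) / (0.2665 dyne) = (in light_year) 38.53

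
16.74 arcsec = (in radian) 8.116e-05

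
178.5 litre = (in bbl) 1.123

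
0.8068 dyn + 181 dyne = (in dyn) 181.8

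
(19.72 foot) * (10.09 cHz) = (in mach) 0.001781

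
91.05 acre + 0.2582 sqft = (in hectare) 36.85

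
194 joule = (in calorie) 46.37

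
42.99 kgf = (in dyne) 4.216e+07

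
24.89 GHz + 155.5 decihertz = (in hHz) 2.489e+08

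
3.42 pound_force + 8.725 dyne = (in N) 15.21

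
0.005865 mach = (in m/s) 1.997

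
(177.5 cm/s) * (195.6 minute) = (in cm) 2.083e+06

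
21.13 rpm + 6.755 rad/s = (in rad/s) 8.968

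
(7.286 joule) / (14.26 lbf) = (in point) 325.6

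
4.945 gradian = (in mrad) 77.68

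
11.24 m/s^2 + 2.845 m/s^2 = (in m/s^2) 14.09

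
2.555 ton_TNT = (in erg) 1.069e+17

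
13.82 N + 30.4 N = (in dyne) 4.422e+06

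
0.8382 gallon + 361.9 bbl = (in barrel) 361.9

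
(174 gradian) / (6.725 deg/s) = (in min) 0.3881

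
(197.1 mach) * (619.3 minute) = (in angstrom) 2.494e+19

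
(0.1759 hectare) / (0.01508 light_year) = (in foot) 4.045e-11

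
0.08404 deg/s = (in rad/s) 0.001467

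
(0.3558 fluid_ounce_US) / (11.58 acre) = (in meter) 2.245e-10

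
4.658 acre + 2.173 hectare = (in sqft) 4.368e+05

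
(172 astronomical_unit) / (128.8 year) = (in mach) 18.6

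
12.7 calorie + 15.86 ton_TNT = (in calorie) 1.586e+10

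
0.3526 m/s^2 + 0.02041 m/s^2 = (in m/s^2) 0.373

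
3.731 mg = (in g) 0.003731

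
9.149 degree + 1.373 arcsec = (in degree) 9.149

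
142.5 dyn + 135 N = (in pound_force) 30.35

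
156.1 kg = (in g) 1.561e+05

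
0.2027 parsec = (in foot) 2.052e+16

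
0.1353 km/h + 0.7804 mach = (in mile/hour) 594.5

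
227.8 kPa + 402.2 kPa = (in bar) 6.3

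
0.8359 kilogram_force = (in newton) 8.197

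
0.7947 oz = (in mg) 2.253e+04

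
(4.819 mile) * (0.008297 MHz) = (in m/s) 6.435e+07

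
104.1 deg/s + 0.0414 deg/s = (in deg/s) 104.1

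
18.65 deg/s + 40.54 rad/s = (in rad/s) 40.87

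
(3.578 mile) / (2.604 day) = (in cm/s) 2.559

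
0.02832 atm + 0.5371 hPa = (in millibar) 29.23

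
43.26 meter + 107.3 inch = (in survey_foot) 150.9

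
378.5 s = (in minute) 6.308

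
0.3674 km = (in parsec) 1.191e-14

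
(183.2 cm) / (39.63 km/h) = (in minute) 0.002774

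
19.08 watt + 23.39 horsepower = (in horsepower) 23.42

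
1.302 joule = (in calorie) 0.3112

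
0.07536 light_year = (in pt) 2.021e+18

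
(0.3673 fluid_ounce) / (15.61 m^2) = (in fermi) 6.959e+08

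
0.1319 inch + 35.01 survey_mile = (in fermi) 5.634e+19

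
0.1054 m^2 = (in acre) 2.604e-05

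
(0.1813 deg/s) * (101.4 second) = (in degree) 18.38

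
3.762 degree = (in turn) 0.01045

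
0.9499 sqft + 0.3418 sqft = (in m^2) 0.12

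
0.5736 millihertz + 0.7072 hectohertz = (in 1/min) 4243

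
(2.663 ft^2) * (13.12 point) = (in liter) 1.145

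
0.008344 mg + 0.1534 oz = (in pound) 0.009588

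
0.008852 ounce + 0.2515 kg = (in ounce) 8.88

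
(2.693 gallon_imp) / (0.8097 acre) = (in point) 0.01059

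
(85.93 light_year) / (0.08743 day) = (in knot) 2.092e+14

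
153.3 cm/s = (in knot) 2.98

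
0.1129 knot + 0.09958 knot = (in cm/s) 10.93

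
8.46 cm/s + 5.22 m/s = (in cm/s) 530.5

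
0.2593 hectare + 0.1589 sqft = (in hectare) 0.2593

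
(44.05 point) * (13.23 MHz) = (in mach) 603.8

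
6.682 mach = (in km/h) 8191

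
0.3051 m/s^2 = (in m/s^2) 0.3051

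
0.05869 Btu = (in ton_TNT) 1.48e-08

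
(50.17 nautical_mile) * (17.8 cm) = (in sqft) 1.78e+05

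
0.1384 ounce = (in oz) 0.1384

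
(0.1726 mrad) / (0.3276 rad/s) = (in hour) 1.464e-07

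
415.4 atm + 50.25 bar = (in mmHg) 3.534e+05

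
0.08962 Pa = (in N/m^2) 0.08962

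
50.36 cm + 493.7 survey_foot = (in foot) 495.4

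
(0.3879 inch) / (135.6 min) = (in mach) 3.557e-09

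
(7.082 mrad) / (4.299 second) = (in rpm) 0.01573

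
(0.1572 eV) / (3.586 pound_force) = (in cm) 1.579e-19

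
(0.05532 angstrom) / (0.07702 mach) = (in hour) 5.859e-17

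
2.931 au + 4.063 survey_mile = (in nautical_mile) 2.368e+08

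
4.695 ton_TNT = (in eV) 1.226e+29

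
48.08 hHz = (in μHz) 4.808e+09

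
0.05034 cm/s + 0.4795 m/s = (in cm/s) 48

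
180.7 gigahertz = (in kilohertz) 1.807e+08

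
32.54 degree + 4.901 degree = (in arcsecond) 1.348e+05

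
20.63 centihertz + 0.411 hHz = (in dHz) 413.1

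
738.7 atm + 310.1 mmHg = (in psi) 1.086e+04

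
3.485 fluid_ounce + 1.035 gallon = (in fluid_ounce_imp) 141.5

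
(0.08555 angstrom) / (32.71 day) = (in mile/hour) 6.771e-18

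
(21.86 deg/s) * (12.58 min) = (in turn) 45.83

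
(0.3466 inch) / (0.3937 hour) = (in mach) 1.824e-08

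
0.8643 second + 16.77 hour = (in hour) 16.77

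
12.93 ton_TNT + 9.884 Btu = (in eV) 3.377e+29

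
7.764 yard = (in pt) 2.012e+04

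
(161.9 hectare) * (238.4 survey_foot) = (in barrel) 7.4e+08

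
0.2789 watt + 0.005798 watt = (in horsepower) 0.0003818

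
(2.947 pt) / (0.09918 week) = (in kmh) 6.239e-08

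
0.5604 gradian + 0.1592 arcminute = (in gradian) 0.5633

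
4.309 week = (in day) 30.16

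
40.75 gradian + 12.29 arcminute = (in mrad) 643.7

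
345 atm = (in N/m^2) 3.496e+07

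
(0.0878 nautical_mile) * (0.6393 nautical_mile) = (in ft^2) 2.072e+06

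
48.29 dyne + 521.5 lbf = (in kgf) 236.5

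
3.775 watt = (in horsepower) 0.005062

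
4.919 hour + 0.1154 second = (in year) 0.0005615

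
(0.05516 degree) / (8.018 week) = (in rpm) 1.896e-09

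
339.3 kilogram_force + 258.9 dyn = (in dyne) 3.327e+08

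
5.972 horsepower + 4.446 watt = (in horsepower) 5.978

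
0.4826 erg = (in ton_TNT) 1.153e-17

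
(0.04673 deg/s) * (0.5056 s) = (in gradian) 0.02625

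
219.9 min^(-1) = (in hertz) 3.665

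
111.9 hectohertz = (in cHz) 1.119e+06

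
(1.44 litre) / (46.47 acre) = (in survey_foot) 2.512e-08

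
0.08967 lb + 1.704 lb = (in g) 813.6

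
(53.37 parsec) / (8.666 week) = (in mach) 9.228e+08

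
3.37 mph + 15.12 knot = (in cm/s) 928.5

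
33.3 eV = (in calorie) 1.275e-18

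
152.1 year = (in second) 4.797e+09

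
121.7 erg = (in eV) 7.596e+13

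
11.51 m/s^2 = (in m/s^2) 11.51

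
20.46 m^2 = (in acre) 0.005056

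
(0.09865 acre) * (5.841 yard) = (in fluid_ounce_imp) 7.504e+07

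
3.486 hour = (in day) 0.1453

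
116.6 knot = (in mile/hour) 134.2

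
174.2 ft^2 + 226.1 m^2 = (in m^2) 242.3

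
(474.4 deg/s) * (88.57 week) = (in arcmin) 1.525e+12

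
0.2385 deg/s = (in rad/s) 0.004163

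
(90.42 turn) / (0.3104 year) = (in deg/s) 0.003325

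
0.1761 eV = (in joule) 2.821e-20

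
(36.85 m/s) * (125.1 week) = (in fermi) 2.788e+24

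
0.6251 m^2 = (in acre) 0.0001545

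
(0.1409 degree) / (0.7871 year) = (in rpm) 9.461e-10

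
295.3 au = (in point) 1.252e+17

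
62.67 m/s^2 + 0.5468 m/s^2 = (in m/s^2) 63.22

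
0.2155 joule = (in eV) 1.345e+18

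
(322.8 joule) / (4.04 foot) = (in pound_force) 58.93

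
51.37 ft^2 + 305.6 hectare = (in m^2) 3.056e+06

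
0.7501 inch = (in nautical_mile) 1.029e-05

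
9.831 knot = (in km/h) 18.21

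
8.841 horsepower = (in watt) 6593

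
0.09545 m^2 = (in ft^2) 1.027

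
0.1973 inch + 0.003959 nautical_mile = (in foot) 24.07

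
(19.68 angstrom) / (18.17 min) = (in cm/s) 1.805e-10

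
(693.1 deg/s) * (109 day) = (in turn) 1.813e+07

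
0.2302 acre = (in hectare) 0.09316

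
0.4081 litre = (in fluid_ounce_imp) 14.36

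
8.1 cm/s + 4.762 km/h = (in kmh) 5.054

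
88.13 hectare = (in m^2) 8.813e+05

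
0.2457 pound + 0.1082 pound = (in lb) 0.3539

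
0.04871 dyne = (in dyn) 0.04871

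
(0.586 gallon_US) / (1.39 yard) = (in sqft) 0.01879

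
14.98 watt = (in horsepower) 0.02009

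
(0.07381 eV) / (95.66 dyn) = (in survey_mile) 7.681e-21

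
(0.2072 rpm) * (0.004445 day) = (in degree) 477.4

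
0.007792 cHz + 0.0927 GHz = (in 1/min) 5.562e+09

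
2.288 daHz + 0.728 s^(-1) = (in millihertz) 2.361e+04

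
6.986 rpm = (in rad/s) 0.7316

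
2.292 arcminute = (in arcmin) 2.292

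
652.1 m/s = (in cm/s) 6.521e+04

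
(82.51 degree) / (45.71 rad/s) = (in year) 9.99e-10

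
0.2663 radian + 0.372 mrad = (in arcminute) 916.8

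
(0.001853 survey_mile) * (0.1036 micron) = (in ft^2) 3.325e-06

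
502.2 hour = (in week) 2.989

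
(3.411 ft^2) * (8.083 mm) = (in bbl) 0.01611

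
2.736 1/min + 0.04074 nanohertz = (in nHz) 4.56e+07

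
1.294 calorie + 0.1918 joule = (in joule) 5.606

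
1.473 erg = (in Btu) 1.396e-10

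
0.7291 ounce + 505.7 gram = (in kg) 0.5264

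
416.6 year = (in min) 2.19e+08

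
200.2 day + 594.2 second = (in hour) 4805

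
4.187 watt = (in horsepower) 0.005615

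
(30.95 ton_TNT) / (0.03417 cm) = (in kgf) 3.864e+13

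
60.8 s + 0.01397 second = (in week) 0.0001006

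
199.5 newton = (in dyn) 1.995e+07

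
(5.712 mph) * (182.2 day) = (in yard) 4.396e+07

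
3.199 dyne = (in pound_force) 7.192e-06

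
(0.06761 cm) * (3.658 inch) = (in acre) 1.552e-08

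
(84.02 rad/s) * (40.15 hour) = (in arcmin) 4.175e+10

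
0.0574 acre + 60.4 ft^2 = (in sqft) 2561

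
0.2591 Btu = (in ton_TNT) 6.534e-08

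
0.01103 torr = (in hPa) 0.01471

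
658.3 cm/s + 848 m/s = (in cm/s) 8.546e+04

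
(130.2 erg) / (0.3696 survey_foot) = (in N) 0.0001156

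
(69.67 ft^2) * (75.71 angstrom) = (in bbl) 3.082e-07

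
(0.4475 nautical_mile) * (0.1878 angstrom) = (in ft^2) 1.675e-07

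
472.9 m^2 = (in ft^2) 5090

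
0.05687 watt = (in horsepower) 7.626e-05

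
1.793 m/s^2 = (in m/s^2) 1.793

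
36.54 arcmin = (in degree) 0.609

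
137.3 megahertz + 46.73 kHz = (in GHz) 0.1373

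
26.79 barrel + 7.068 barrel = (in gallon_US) 1422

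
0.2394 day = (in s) 2.068e+04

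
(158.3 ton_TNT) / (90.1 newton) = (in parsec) 2.382e-07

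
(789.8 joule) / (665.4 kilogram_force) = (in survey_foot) 0.3971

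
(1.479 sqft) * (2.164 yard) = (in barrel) 1.71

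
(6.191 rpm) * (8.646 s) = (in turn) 0.8921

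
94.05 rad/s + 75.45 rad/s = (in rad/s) 169.5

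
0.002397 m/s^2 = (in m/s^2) 0.002397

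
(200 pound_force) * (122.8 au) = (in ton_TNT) 3.906e+06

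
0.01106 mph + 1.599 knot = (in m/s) 0.8275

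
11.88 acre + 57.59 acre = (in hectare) 28.11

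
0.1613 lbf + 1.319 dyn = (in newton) 0.7175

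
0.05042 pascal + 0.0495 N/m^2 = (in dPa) 0.9992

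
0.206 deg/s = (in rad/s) 0.003595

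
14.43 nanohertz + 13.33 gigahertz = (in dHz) 1.333e+11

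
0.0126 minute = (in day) 8.75e-06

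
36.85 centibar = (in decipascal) 3.685e+05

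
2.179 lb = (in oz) 34.86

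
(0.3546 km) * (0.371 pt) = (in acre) 1.147e-05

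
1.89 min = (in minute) 1.89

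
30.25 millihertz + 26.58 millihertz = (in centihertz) 5.683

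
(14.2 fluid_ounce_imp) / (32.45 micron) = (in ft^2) 133.8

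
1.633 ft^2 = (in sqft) 1.633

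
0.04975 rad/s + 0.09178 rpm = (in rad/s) 0.05936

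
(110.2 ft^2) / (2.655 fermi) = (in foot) 1.265e+16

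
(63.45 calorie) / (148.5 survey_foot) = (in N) 5.865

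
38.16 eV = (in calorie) 1.461e-18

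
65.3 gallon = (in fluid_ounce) 8358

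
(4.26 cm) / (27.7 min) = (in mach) 7.528e-08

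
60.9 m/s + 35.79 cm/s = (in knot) 119.1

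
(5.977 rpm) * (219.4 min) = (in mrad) 8.239e+06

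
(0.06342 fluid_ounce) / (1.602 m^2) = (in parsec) 3.794e-23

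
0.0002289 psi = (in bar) 1.578e-05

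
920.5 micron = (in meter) 0.0009205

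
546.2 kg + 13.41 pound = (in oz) 1.948e+04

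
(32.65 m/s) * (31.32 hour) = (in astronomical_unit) 2.461e-05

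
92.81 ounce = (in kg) 2.631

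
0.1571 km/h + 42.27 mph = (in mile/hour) 42.37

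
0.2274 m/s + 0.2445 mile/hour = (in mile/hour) 0.7532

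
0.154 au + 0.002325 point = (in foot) 7.558e+10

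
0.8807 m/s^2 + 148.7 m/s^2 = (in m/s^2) 149.6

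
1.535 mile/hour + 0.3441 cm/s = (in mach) 0.002025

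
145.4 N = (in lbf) 32.69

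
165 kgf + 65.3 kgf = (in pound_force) 507.7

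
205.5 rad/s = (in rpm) 1962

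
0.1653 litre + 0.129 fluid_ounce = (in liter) 0.1691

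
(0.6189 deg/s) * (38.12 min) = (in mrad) 2.471e+04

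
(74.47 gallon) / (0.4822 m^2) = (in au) 3.908e-12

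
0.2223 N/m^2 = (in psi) 3.224e-05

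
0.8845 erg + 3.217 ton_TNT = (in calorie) 3.217e+09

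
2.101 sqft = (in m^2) 0.1952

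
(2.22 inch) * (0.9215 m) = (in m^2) 0.05196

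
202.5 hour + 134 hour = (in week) 2.003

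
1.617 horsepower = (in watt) 1206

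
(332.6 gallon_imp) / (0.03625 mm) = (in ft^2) 4.49e+05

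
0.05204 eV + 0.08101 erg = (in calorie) 1.936e-09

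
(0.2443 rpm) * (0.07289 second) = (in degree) 0.1068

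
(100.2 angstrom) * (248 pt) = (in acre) 2.166e-13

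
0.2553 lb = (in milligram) 1.158e+05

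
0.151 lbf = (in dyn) 6.717e+04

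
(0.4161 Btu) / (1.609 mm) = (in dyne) 2.728e+10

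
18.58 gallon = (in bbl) 0.4424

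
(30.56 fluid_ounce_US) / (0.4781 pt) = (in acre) 0.001324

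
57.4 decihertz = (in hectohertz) 0.0574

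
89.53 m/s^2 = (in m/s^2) 89.53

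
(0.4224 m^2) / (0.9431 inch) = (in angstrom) 1.763e+11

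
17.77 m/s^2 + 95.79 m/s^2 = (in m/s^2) 113.6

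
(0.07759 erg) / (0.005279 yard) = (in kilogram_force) 1.639e-07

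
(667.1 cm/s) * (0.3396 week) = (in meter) 1.37e+06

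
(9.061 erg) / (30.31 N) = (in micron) 0.02989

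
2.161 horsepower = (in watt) 1611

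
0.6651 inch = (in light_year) 1.786e-18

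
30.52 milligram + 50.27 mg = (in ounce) 0.00285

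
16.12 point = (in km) 5.687e-06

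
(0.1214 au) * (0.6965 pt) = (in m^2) 4.462e+06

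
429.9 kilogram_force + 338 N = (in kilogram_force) 464.4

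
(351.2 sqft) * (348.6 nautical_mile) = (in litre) 2.106e+10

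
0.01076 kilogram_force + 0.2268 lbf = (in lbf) 0.2505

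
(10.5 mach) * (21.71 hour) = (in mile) 1.736e+05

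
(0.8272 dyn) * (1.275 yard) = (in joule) 9.644e-06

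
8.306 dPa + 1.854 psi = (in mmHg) 95.89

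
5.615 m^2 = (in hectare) 0.0005615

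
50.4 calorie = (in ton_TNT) 5.04e-08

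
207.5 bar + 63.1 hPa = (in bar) 207.6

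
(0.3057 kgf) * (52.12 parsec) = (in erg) 4.821e+25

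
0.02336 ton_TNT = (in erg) 9.774e+14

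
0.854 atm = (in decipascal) 8.653e+05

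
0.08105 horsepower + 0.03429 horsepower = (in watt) 86.01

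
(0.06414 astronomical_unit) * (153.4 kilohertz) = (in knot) 2.861e+15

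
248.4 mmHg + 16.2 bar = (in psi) 239.8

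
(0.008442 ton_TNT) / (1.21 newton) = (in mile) 1.814e+04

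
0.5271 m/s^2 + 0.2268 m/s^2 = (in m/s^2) 0.7539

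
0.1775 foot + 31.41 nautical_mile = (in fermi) 5.817e+19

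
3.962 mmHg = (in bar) 0.005282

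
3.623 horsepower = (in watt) 2702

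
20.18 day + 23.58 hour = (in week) 3.023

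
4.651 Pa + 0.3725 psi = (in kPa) 2.573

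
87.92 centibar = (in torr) 659.5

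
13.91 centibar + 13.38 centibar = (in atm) 0.2693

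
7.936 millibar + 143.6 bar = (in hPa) 1.436e+05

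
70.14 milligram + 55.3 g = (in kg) 0.05537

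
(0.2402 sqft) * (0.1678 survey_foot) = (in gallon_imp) 0.2511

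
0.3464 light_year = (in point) 9.29e+18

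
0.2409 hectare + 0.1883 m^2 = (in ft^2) 2.593e+04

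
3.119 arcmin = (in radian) 0.0009073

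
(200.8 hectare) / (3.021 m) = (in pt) 1.884e+09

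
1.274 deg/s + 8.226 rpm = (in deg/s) 50.63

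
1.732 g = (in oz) 0.06109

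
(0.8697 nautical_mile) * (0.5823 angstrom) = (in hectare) 9.379e-12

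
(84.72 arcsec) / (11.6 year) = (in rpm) 1.072e-11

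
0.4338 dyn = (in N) 4.338e-06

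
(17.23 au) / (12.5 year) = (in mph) 1.463e+04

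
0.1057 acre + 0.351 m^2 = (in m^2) 428.1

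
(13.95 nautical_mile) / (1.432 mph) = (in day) 0.4671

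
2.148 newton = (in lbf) 0.4829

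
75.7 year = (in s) 2.387e+09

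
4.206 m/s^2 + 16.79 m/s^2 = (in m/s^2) 21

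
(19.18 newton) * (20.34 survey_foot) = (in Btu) 0.1127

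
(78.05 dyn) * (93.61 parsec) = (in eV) 1.407e+34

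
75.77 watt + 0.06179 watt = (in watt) 75.83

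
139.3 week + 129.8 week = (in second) 1.628e+08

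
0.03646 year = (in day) 13.31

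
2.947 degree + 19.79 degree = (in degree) 22.74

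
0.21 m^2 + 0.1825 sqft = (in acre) 5.608e-05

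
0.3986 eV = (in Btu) 6.053e-23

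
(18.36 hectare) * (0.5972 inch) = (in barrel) 1.752e+04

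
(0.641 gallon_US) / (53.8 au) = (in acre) 7.45e-20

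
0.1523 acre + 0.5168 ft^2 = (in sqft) 6635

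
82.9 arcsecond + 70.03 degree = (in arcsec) 2.522e+05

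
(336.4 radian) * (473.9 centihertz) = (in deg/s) 9.134e+04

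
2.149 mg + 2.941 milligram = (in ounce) 0.0001795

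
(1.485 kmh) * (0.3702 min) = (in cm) 916.2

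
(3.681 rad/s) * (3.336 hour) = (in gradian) 2.814e+06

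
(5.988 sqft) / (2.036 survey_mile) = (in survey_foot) 0.000557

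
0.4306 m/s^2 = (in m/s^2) 0.4306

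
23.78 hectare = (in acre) 58.76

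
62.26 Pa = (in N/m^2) 62.26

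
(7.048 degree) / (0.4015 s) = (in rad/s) 0.3064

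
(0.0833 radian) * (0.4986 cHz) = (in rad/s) 0.0004153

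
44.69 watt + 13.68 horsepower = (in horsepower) 13.74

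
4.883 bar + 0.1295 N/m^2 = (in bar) 4.883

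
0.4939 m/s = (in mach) 0.001451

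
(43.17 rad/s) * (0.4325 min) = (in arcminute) 3.851e+06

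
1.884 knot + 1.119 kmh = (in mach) 0.003759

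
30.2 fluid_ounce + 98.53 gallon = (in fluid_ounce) 1.264e+04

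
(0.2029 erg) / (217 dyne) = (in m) 9.35e-06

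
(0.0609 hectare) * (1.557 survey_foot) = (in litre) 2.89e+05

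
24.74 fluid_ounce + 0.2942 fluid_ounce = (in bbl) 0.004657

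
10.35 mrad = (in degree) 0.593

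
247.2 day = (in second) 2.136e+07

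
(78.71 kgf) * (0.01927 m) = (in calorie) 3.555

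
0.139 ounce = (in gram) 3.941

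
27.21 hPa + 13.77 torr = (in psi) 0.6609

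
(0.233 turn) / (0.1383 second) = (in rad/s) 10.59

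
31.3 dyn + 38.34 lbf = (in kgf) 17.39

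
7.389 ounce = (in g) 209.5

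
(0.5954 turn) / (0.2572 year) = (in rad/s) 4.612e-07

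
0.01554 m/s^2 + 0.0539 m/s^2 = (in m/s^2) 0.06944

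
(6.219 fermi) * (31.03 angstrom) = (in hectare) 1.93e-27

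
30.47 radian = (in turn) 4.849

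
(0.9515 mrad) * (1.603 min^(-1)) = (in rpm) 0.0002428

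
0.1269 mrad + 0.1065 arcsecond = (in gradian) 0.008112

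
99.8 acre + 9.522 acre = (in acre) 109.3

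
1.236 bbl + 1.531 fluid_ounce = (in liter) 196.6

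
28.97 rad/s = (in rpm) 276.6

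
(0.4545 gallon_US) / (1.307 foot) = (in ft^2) 0.04649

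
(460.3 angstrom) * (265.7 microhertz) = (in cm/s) 1.223e-09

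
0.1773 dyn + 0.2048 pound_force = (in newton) 0.911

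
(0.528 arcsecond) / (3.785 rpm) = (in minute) 1.076e-07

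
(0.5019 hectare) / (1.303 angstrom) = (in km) 3.852e+10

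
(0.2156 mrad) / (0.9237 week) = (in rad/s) 3.859e-10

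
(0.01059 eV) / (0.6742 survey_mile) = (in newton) 1.564e-24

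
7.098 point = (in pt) 7.098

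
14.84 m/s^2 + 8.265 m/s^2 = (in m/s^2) 23.11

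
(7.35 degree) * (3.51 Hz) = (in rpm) 4.3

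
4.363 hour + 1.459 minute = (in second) 1.579e+04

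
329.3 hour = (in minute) 1.976e+04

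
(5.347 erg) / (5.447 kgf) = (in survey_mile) 6.22e-12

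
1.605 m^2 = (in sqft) 17.28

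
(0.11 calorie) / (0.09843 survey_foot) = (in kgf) 1.564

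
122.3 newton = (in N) 122.3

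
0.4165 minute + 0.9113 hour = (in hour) 0.9182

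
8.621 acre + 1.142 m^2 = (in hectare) 3.489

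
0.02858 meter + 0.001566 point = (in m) 0.02858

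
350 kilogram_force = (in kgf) 350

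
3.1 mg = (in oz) 0.0001093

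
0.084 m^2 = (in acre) 2.076e-05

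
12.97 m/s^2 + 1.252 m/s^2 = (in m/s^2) 14.22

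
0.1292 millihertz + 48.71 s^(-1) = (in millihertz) 4.871e+04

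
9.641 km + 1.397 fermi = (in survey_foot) 3.163e+04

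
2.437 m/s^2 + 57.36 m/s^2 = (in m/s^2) 59.8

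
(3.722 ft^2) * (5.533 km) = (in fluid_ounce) 6.469e+07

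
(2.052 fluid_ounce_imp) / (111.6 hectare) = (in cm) 5.224e-09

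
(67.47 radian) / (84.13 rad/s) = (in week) 1.326e-06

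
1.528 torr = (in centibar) 0.2037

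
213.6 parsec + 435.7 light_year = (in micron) 1.071e+25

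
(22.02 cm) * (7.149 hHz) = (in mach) 0.4623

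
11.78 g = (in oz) 0.4155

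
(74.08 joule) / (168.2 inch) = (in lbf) 3.898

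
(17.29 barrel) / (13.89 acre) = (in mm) 0.0489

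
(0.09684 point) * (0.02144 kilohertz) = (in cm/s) 0.07325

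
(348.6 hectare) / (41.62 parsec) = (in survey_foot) 8.906e-12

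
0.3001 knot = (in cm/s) 15.44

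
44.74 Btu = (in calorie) 1.128e+04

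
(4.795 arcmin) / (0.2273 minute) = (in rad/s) 0.0001023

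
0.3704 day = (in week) 0.05291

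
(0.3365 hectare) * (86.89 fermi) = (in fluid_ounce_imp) 1.029e-05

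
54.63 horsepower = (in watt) 4.074e+04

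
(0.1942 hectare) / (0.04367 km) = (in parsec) 1.441e-15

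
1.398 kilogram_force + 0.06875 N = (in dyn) 1.378e+06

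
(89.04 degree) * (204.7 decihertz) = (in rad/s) 31.81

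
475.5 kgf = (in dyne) 4.663e+08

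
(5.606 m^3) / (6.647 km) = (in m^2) 0.0008434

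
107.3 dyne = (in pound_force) 0.0002412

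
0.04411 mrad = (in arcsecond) 9.098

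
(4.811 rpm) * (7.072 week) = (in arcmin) 7.408e+09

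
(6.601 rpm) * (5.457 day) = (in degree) 1.867e+07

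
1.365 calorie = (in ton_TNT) 1.365e-09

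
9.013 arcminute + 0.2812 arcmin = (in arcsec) 557.7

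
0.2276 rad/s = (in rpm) 2.173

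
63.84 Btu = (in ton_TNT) 1.61e-05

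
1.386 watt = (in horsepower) 0.001859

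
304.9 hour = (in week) 1.815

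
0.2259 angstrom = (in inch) 8.894e-10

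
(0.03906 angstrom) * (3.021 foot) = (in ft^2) 3.871e-11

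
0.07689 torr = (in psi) 0.001487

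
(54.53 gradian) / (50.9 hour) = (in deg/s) 0.0002678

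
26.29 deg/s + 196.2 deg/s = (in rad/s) 3.883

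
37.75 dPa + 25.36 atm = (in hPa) 2.57e+04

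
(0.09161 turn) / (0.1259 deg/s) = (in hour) 0.07276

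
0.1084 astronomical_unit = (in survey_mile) 1.008e+07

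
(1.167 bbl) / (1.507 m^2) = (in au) 8.23e-13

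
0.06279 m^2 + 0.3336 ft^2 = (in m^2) 0.09378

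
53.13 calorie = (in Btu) 0.2107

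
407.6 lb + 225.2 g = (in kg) 185.1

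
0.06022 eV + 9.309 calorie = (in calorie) 9.309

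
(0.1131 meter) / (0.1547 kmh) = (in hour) 0.0007311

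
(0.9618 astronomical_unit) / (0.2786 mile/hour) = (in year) 3.663e+04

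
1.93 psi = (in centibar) 13.31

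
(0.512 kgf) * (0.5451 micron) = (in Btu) 2.594e-09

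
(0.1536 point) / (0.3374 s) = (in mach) 4.717e-07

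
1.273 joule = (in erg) 1.273e+07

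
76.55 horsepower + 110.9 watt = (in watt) 5.719e+04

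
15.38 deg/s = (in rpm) 2.563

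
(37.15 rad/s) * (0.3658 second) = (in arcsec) 2.803e+06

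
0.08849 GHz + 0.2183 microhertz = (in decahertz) 8.849e+06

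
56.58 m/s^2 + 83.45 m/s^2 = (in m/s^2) 140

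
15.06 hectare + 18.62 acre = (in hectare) 22.6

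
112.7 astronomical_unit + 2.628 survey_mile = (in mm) 1.686e+16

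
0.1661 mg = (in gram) 0.0001661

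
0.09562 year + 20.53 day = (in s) 4.789e+06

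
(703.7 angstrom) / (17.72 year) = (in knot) 2.448e-16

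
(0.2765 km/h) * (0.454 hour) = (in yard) 137.3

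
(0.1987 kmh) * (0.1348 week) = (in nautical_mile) 2.43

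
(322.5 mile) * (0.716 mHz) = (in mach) 1.091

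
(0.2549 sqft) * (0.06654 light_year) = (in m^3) 1.491e+13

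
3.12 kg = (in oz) 110.1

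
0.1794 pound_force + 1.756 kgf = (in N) 18.02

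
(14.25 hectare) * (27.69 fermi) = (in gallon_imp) 8.68e-07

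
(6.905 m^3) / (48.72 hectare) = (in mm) 0.01417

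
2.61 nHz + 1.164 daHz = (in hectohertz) 0.1164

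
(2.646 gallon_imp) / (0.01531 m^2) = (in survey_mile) 0.0004882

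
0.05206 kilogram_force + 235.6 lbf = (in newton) 1049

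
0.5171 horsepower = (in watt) 385.6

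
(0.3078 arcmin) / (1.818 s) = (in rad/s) 4.925e-05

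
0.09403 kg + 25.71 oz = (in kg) 0.8229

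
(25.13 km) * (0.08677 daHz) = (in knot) 4.239e+04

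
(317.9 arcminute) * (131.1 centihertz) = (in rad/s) 0.1212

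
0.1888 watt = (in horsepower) 0.0002532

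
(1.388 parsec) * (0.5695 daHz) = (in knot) 4.741e+17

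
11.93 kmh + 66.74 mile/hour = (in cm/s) 3315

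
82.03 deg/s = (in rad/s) 1.432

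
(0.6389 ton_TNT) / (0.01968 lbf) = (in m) 3.054e+10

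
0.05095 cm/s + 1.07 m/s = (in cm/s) 107.1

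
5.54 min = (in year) 1.054e-05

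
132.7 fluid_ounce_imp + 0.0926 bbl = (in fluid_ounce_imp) 650.8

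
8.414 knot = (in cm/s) 432.9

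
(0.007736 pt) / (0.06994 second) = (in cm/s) 0.003902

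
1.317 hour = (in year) 0.0001503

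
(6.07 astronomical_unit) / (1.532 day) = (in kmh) 2.47e+07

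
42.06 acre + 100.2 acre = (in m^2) 5.757e+05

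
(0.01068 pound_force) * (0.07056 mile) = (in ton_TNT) 1.289e-09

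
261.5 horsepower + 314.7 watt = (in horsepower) 261.9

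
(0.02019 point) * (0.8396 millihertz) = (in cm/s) 5.98e-07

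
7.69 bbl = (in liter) 1223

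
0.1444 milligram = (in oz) 5.094e-06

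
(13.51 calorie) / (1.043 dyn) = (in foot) 1.778e+07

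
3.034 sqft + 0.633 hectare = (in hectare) 0.633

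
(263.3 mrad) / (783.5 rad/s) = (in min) 5.601e-06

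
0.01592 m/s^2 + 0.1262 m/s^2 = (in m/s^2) 0.1421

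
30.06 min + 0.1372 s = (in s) 1804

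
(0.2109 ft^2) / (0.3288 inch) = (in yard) 2.566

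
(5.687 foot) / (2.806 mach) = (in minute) 3.024e-05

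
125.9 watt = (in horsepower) 0.1688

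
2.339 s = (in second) 2.339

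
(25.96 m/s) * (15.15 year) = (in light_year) 1.311e-06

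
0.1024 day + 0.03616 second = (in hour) 2.458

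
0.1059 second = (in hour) 2.942e-05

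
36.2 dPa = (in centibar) 0.00362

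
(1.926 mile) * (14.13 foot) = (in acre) 3.299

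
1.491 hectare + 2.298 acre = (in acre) 5.982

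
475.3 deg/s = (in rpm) 79.22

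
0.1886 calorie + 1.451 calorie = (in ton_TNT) 1.64e-09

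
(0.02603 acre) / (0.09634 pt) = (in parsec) 1.004e-10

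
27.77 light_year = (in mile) 1.632e+14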